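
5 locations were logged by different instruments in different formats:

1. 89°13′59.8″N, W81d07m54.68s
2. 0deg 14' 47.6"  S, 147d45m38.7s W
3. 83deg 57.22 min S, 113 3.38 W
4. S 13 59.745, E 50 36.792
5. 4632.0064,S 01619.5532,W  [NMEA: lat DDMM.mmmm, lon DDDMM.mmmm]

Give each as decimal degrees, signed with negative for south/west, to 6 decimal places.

1. 89.233278, -81.131856
2. -0.246556, -147.760750
3. -83.953667, -113.056333
4. -13.995750, 50.613200
5. -46.533440, -16.325887

Point 1:
  Lat: 89° + 13/60 + 59.8/3600 = 89 + 0.216667 + 0.016611 = 89.2332778
  N → positive
  Longitude: 81 + 7/60 + 54.68/3600 = 81.1318556
  W ⇒ negate
Point 2:
  Latitude: 0 + 14/60 + 47.6/3600 = 0.2465556
  S → negative
  λ: 147° + 45/60 + 38.7/3600 = 147 + 0.750000 + 0.010750 = 147.7607500
  W → negative
Point 3:
  Latitude: 83 + 57.22/60 = 83.9536667
  S ⇒ negate
  λ: 113 + 3.38/60 = 113.0563333
  W ⇒ negate
Point 4:
  Latitude: 59.745′ = 0.995750°; total 13.9957500
  hemisphere S, so the sign is −
  λ: 36.792′ = 0.613200°; total 50.6132000
  E → positive
Point 5:
  φ: split at 2 digits → 46° and 32.0064′; 46 + 32.0064/60 = 46.5334400
  S ⇒ negate
  λ: split at 3 digits → 016° and 19.5532′; 16 + 19.5532/60 = 16.3258867
  W → negative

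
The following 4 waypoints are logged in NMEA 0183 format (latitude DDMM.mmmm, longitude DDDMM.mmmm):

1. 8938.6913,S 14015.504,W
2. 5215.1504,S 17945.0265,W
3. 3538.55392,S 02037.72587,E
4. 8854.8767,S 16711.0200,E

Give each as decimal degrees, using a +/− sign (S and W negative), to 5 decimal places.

Point 1:
  Latitude: split at 2 digits → 89° and 38.6913′; 89 + 38.6913/60 = 89.644855
  hemisphere S, so the sign is −
  λ: degrees = first 3 digits = 140, minutes = 15.504; 140 + 15.504/60 = 140.258400
  hemisphere W, so the sign is −
Point 2:
  Latitude: degrees = first 2 digits = 52, minutes = 15.1504; 52 + 15.1504/60 = 52.252507
  hemisphere S, so the sign is −
  Longitude: split at 3 digits → 179° and 45.0265′; 179 + 45.0265/60 = 179.750442
  hemisphere W, so the sign is −
Point 3:
  φ: degrees = first 2 digits = 35, minutes = 38.55392; 35 + 38.55392/60 = 35.642565
  S ⇒ negate
  Lon: split at 3 digits → 020° and 37.72587′; 20 + 37.72587/60 = 20.628765
  E ⇒ keep positive
Point 4:
  Latitude: degrees = first 2 digits = 88, minutes = 54.8767; 88 + 54.8767/60 = 88.914612
  S → negative
  Longitude: degrees = first 3 digits = 167, minutes = 11.02; 167 + 11.02/60 = 167.183667
  E → positive

1. -89.64486, -140.25840
2. -52.25251, -179.75044
3. -35.64257, 20.62876
4. -88.91461, 167.18367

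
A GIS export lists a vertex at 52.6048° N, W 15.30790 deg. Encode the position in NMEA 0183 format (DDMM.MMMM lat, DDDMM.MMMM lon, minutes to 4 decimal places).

5236.2880,N / 01518.4740,W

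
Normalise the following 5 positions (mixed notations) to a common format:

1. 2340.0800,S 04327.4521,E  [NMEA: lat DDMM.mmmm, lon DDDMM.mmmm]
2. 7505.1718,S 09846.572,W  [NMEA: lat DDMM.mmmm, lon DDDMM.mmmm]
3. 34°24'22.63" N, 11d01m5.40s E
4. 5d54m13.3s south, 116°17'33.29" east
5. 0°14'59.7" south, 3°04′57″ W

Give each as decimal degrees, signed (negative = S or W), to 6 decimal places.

1. -23.668000, 43.457535
2. -75.086197, -98.776200
3. 34.406286, 11.018167
4. -5.903694, 116.292581
5. -0.249917, -3.082500

Point 1:
  Lat: split at 2 digits → 23° and 40.08′; 23 + 40.08/60 = 23.6680000
  S → negative
  Longitude: split at 3 digits → 043° and 27.4521′; 43 + 27.4521/60 = 43.4575350
  E ⇒ keep positive
Point 2:
  φ: degrees = first 2 digits = 75, minutes = 5.1718; 75 + 5.1718/60 = 75.0861967
  S → negative
  λ: degrees = first 3 digits = 98, minutes = 46.572; 98 + 46.572/60 = 98.7762000
  W ⇒ negate
Point 3:
  Lat: 34° + 24/60 + 22.63/3600 = 34 + 0.400000 + 0.006286 = 34.4062861
  N → positive
  Longitude: 1′ + 5.4″ = 1.09000′; 11 + 1.09000/60 = 11.0181667
  E → positive
Point 4:
  Latitude: 5° + 54/60 + 13.3/3600 = 5 + 0.900000 + 0.003694 = 5.9036944
  hemisphere S, so the sign is −
  Longitude: 116 + 17/60 + 33.29/3600 = 116.2925806
  E → positive
Point 5:
  Lat: 0 + 14/60 + 59.7/3600 = 0.2499167
  hemisphere S, so the sign is −
  Longitude: 3° + 4/60 + 57/3600 = 3 + 0.066667 + 0.015833 = 3.0825000
  hemisphere W, so the sign is −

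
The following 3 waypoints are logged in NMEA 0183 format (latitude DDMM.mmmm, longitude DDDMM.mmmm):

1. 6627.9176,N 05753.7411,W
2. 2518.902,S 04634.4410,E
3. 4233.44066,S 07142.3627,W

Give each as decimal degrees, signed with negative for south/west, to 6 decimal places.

Point 1:
  φ: split at 2 digits → 66° and 27.9176′; 66 + 27.9176/60 = 66.4652933
  N ⇒ keep positive
  λ: split at 3 digits → 057° and 53.7411′; 57 + 53.7411/60 = 57.8956850
  hemisphere W, so the sign is −
Point 2:
  Lat: degrees = first 2 digits = 25, minutes = 18.902; 25 + 18.902/60 = 25.3150333
  hemisphere S, so the sign is −
  Longitude: degrees = first 3 digits = 46, minutes = 34.441; 46 + 34.441/60 = 46.5740167
  E → positive
Point 3:
  Latitude: degrees = first 2 digits = 42, minutes = 33.44066; 42 + 33.44066/60 = 42.5573443
  S ⇒ negate
  λ: degrees = first 3 digits = 71, minutes = 42.3627; 71 + 42.3627/60 = 71.7060450
  W → negative

1. 66.465293, -57.895685
2. -25.315033, 46.574017
3. -42.557344, -71.706045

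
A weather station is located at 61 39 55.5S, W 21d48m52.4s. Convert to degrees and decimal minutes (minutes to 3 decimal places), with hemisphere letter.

61° 39.925′ S, 21° 48.873′ W

φ: 39 + 55.5/60 = 39.92500′
λ: 48 + 52.4/60 = 48.87333′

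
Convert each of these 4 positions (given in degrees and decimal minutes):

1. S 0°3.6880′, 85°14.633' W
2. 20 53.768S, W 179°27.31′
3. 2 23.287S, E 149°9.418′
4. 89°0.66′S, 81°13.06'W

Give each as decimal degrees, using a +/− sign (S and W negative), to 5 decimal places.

Point 1:
  φ: 3.688′ = 0.061467°; total 0.061467
  S ⇒ negate
  Lon: 14.633′ = 0.243883°; total 85.243883
  W ⇒ negate
Point 2:
  Lat: 53.768′ = 0.896133°; total 20.896133
  S → negative
  λ: 179 + 27.31/60 = 179.455167
  W → negative
Point 3:
  Lat: 23.287′ = 0.388117°; total 2.388117
  hemisphere S, so the sign is −
  λ: 9.418′ = 0.156967°; total 149.156967
  E ⇒ keep positive
Point 4:
  Latitude: 0.66′ = 0.011000°; total 89.011000
  hemisphere S, so the sign is −
  λ: 81 + 13.06/60 = 81.217667
  W → negative

1. -0.06147, -85.24388
2. -20.89613, -179.45517
3. -2.38812, 149.15697
4. -89.01100, -81.21767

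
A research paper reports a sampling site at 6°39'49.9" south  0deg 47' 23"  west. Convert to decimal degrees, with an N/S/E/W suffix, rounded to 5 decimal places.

φ: 6° + 39/60 + 49.9/3600 = 6 + 0.650000 + 0.013861 = 6.663861
Longitude: 47′ + 23″ = 47.38333′; 0 + 47.38333/60 = 0.789722

6.66386° S, 0.78972° W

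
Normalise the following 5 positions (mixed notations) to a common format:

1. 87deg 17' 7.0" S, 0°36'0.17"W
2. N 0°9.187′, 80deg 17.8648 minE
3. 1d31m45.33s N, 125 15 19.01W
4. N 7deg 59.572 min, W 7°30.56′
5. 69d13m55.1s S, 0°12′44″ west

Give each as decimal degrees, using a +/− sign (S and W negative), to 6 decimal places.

Point 1:
  Lat: 87° + 17/60 + 7/3600 = 87 + 0.283333 + 0.001944 = 87.2852778
  S → negative
  λ: 36′ + 0.17″ = 36.00283′; 0 + 36.00283/60 = 0.6000472
  hemisphere W, so the sign is −
Point 2:
  φ: 0 + 9.187/60 = 0.1531167
  N ⇒ keep positive
  Lon: 17.8648′ = 0.297747°; total 80.2977467
  E → positive
Point 3:
  Lat: 1 + 31/60 + 45.33/3600 = 1.5292583
  N → positive
  Longitude: 125 + 15/60 + 19.01/3600 = 125.2552806
  hemisphere W, so the sign is −
Point 4:
  φ: 59.572′ = 0.992867°; total 7.9928667
  N → positive
  Lon: 30.56′ = 0.509333°; total 7.5093333
  hemisphere W, so the sign is −
Point 5:
  φ: 69° + 13/60 + 55.1/3600 = 69 + 0.216667 + 0.015306 = 69.2319722
  hemisphere S, so the sign is −
  Lon: 0 + 12/60 + 44/3600 = 0.2122222
  W ⇒ negate

1. -87.285278, -0.600047
2. 0.153117, 80.297747
3. 1.529258, -125.255281
4. 7.992867, -7.509333
5. -69.231972, -0.212222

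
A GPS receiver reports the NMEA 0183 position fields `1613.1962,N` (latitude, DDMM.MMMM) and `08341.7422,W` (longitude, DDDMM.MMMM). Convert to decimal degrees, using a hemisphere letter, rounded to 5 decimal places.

16.21994° N, 83.69570° W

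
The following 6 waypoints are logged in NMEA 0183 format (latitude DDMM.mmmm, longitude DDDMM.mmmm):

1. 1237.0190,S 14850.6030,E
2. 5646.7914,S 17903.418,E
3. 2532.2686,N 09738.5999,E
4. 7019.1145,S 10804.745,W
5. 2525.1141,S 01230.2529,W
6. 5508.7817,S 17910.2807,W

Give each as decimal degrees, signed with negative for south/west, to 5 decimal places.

1. -12.61698, 148.84338
2. -56.77986, 179.05697
3. 25.53781, 97.64333
4. -70.31858, -108.07908
5. -25.41857, -12.50422
6. -55.14636, -179.17135

Point 1:
  Latitude: degrees = first 2 digits = 12, minutes = 37.019; 12 + 37.019/60 = 12.616983
  hemisphere S, so the sign is −
  λ: degrees = first 3 digits = 148, minutes = 50.603; 148 + 50.603/60 = 148.843383
  E → positive
Point 2:
  Lat: split at 2 digits → 56° and 46.7914′; 56 + 46.7914/60 = 56.779857
  S → negative
  Longitude: degrees = first 3 digits = 179, minutes = 3.418; 179 + 3.418/60 = 179.056967
  E → positive
Point 3:
  Lat: split at 2 digits → 25° and 32.2686′; 25 + 32.2686/60 = 25.537810
  N → positive
  Lon: split at 3 digits → 097° and 38.5999′; 97 + 38.5999/60 = 97.643332
  E → positive
Point 4:
  Lat: degrees = first 2 digits = 70, minutes = 19.1145; 70 + 19.1145/60 = 70.318575
  hemisphere S, so the sign is −
  Lon: split at 3 digits → 108° and 4.745′; 108 + 4.745/60 = 108.079083
  W → negative
Point 5:
  Lat: split at 2 digits → 25° and 25.1141′; 25 + 25.1141/60 = 25.418568
  S ⇒ negate
  λ: split at 3 digits → 012° and 30.2529′; 12 + 30.2529/60 = 12.504215
  W → negative
Point 6:
  Latitude: degrees = first 2 digits = 55, minutes = 8.7817; 55 + 8.7817/60 = 55.146362
  hemisphere S, so the sign is −
  Longitude: degrees = first 3 digits = 179, minutes = 10.2807; 179 + 10.2807/60 = 179.171345
  hemisphere W, so the sign is −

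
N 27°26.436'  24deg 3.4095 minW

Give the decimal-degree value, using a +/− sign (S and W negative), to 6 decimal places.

Latitude: 26.436′ = 0.440600°; total 27.4406000
N ⇒ keep positive
λ: 24 + 3.4095/60 = 24.0568250
hemisphere W, so the sign is −

27.440600, -24.056825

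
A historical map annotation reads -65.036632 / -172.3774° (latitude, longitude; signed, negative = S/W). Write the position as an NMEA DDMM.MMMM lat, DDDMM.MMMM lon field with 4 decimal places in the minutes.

6502.1979,S / 17222.6440,W

Latitude is negative → S; |value| = 65.036632
Latitude: 65° + 0.036632 × 60 = 65° 2.197920′
Longitude is negative → W; |value| = 172.377400
Longitude: 172° + 0.377400 × 60 = 172° 22.644000′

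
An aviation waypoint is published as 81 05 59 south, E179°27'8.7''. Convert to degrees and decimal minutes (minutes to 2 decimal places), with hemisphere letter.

Lat: 5 + 59/60 = 5.9833′
Longitude: 27 + 8.7/60 = 27.1450′

81° 5.98′ S, 179° 27.15′ E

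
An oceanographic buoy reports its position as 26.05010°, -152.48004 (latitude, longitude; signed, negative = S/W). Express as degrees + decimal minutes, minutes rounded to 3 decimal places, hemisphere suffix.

Lat: fractional part 0.050100 → 3.00600 minutes
Longitude is negative → W; |value| = 152.480040
λ: fractional part 0.480040 → 28.80240 minutes

26° 3.006′ N, 152° 28.802′ W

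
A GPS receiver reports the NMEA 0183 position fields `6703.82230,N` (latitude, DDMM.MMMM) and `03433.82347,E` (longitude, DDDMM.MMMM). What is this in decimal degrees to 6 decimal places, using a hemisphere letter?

67.063705° N, 34.563725° E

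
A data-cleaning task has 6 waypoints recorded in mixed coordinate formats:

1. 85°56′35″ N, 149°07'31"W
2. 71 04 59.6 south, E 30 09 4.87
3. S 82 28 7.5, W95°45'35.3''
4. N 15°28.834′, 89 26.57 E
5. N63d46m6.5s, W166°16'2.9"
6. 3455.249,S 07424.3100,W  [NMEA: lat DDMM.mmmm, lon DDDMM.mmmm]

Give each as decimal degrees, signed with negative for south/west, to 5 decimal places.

1. 85.94306, -149.12528
2. -71.08322, 30.15135
3. -82.46875, -95.75981
4. 15.48057, 89.44283
5. 63.76847, -166.26747
6. -34.92082, -74.40517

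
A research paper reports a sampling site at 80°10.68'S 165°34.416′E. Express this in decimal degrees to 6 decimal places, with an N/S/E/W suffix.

Latitude: 10.68′ = 0.178000°; total 80.1780000
λ: 34.416′ = 0.573600°; total 165.5736000

80.178000° S, 165.573600° E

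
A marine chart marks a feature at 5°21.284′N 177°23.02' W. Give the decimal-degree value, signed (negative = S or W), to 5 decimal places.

φ: 21.284′ = 0.354733°; total 5.354733
N → positive
Longitude: 23.02′ = 0.383667°; total 177.383667
hemisphere W, so the sign is −

5.35473, -177.38367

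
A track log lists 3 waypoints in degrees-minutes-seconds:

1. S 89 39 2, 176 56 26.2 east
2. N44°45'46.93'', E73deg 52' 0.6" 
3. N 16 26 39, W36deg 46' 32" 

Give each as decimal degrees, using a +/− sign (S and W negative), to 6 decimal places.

1. -89.650556, 176.940611
2. 44.763036, 73.866833
3. 16.444167, -36.775556

Point 1:
  Latitude: 89° + 39/60 + 2/3600 = 89 + 0.650000 + 0.000556 = 89.6505556
  S ⇒ negate
  Lon: 176° + 56/60 + 26.2/3600 = 176 + 0.933333 + 0.007278 = 176.9406111
  E ⇒ keep positive
Point 2:
  φ: 45′ + 46.93″ = 45.78217′; 44 + 45.78217/60 = 44.7630361
  N ⇒ keep positive
  Lon: 73° + 52/60 + 0.6/3600 = 73 + 0.866667 + 0.000167 = 73.8668333
  E → positive
Point 3:
  φ: 16 + 26/60 + 39/3600 = 16.4441667
  N ⇒ keep positive
  Lon: 36° + 46/60 + 32/3600 = 36 + 0.766667 + 0.008889 = 36.7755556
  W → negative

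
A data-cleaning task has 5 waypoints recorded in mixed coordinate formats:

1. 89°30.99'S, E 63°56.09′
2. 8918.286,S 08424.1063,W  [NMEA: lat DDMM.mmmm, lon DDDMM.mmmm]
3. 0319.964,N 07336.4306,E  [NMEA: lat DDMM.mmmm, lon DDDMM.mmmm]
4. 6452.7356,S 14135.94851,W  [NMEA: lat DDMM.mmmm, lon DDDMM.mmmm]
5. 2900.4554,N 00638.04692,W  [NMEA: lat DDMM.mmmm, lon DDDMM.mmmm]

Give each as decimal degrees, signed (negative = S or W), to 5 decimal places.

1. -89.51650, 63.93483
2. -89.30477, -84.40177
3. 3.33273, 73.60718
4. -64.87893, -141.59914
5. 29.00759, -6.63412

Point 1:
  Latitude: 89 + 30.99/60 = 89.516500
  S ⇒ negate
  Longitude: 56.09′ = 0.934833°; total 63.934833
  E ⇒ keep positive
Point 2:
  Latitude: split at 2 digits → 89° and 18.286′; 89 + 18.286/60 = 89.304767
  S ⇒ negate
  Lon: degrees = first 3 digits = 84, minutes = 24.1063; 84 + 24.1063/60 = 84.401772
  hemisphere W, so the sign is −
Point 3:
  Lat: degrees = first 2 digits = 3, minutes = 19.964; 3 + 19.964/60 = 3.332733
  N → positive
  Lon: degrees = first 3 digits = 73, minutes = 36.4306; 73 + 36.4306/60 = 73.607177
  E → positive
Point 4:
  Latitude: split at 2 digits → 64° and 52.7356′; 64 + 52.7356/60 = 64.878927
  hemisphere S, so the sign is −
  Longitude: degrees = first 3 digits = 141, minutes = 35.94851; 141 + 35.94851/60 = 141.599142
  W ⇒ negate
Point 5:
  φ: degrees = first 2 digits = 29, minutes = 0.4554; 29 + 0.4554/60 = 29.007590
  N ⇒ keep positive
  λ: split at 3 digits → 006° and 38.04692′; 6 + 38.04692/60 = 6.634115
  W → negative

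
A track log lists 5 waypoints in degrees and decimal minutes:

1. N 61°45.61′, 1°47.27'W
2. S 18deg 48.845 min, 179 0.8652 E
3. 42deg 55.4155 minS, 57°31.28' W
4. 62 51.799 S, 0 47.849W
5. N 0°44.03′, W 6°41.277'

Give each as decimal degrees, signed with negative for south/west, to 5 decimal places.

1. 61.76017, -1.78783
2. -18.81408, 179.01442
3. -42.92359, -57.52133
4. -62.86332, -0.79748
5. 0.73383, -6.68795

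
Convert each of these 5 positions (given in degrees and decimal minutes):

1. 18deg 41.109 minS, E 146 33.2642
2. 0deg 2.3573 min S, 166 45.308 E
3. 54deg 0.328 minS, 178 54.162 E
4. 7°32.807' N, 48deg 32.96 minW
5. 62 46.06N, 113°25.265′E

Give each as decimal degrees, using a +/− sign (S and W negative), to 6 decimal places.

Point 1:
  Latitude: 41.109′ = 0.685150°; total 18.6851500
  S ⇒ negate
  Longitude: 33.2642′ = 0.554403°; total 146.5544033
  E → positive
Point 2:
  Lat: 0 + 2.3573/60 = 0.0392883
  hemisphere S, so the sign is −
  Longitude: 45.308′ = 0.755133°; total 166.7551333
  E → positive
Point 3:
  φ: 0.328′ = 0.005467°; total 54.0054667
  S → negative
  λ: 178 + 54.162/60 = 178.9027000
  E → positive
Point 4:
  φ: 7 + 32.807/60 = 7.5467833
  N → positive
  λ: 32.96′ = 0.549333°; total 48.5493333
  W → negative
Point 5:
  φ: 62 + 46.06/60 = 62.7676667
  N → positive
  λ: 25.265′ = 0.421083°; total 113.4210833
  E ⇒ keep positive

1. -18.685150, 146.554403
2. -0.039288, 166.755133
3. -54.005467, 178.902700
4. 7.546783, -48.549333
5. 62.767667, 113.421083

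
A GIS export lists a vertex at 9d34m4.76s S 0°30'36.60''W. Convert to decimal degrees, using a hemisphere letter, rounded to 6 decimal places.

9.567989° S, 0.510167° W

Lat: 34′ + 4.76″ = 34.07933′; 9 + 34.07933/60 = 9.5679889
λ: 30′ + 36.6″ = 30.61000′; 0 + 30.61000/60 = 0.5101667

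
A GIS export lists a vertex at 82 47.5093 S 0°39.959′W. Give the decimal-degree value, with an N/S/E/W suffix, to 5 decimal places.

φ: 82 + 47.5093/60 = 82.791822
λ: 39.959′ = 0.665983°; total 0.665983

82.79182° S, 0.66598° W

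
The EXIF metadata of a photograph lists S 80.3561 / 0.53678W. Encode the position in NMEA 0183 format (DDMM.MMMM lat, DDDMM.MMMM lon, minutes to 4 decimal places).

φ: minutes = (80.356100 − 80) × 60 = 21.366000
λ: fractional part 0.536780 → 32.206800 minutes

8021.3660,S / 00032.2068,W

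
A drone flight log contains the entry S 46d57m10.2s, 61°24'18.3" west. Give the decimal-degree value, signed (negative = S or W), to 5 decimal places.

φ: 46 + 57/60 + 10.2/3600 = 46.952833
hemisphere S, so the sign is −
λ: 24′ + 18.3″ = 24.30500′; 61 + 24.30500/60 = 61.405083
W ⇒ negate

-46.95283, -61.40508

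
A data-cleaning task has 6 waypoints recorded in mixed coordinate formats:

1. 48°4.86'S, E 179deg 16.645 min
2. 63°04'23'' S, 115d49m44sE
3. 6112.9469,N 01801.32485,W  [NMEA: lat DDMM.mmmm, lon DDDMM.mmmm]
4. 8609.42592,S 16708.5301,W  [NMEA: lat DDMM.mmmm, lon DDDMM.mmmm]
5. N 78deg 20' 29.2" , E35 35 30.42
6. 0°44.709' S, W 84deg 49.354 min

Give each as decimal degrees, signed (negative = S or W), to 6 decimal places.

Point 1:
  Lat: 48 + 4.86/60 = 48.0810000
  hemisphere S, so the sign is −
  Lon: 179 + 16.645/60 = 179.2774167
  E ⇒ keep positive
Point 2:
  Latitude: 4′ + 23″ = 4.38333′; 63 + 4.38333/60 = 63.0730556
  S ⇒ negate
  λ: 115 + 49/60 + 44/3600 = 115.8288889
  E ⇒ keep positive
Point 3:
  Latitude: degrees = first 2 digits = 61, minutes = 12.9469; 61 + 12.9469/60 = 61.2157817
  N ⇒ keep positive
  λ: split at 3 digits → 018° and 1.32485′; 18 + 1.32485/60 = 18.0220808
  W ⇒ negate
Point 4:
  φ: split at 2 digits → 86° and 9.42592′; 86 + 9.42592/60 = 86.1570987
  hemisphere S, so the sign is −
  λ: degrees = first 3 digits = 167, minutes = 8.5301; 167 + 8.5301/60 = 167.1421683
  W ⇒ negate
Point 5:
  Lat: 20′ + 29.2″ = 20.48667′; 78 + 20.48667/60 = 78.3414444
  N → positive
  λ: 35 + 35/60 + 30.42/3600 = 35.5917833
  E ⇒ keep positive
Point 6:
  φ: 44.709′ = 0.745150°; total 0.7451500
  S → negative
  Lon: 84 + 49.354/60 = 84.8225667
  hemisphere W, so the sign is −

1. -48.081000, 179.277417
2. -63.073056, 115.828889
3. 61.215782, -18.022081
4. -86.157099, -167.142168
5. 78.341444, 35.591783
6. -0.745150, -84.822567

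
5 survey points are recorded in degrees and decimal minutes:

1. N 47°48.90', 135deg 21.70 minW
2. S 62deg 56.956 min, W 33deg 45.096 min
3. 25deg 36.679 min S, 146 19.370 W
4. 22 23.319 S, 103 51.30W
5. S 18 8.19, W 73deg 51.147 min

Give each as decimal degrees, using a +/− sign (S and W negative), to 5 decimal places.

1. 47.81500, -135.36167
2. -62.94927, -33.75160
3. -25.61132, -146.32283
4. -22.38865, -103.85500
5. -18.13650, -73.85245

Point 1:
  Lat: 47 + 48.9/60 = 47.815000
  N → positive
  Longitude: 21.7′ = 0.361667°; total 135.361667
  hemisphere W, so the sign is −
Point 2:
  Latitude: 62 + 56.956/60 = 62.949267
  hemisphere S, so the sign is −
  Longitude: 45.096′ = 0.751600°; total 33.751600
  W → negative
Point 3:
  Lat: 25 + 36.679/60 = 25.611317
  S → negative
  Lon: 146 + 19.37/60 = 146.322833
  W ⇒ negate
Point 4:
  Lat: 22 + 23.319/60 = 22.388650
  S ⇒ negate
  Longitude: 103 + 51.3/60 = 103.855000
  W → negative
Point 5:
  Lat: 8.19′ = 0.136500°; total 18.136500
  hemisphere S, so the sign is −
  λ: 73 + 51.147/60 = 73.852450
  W → negative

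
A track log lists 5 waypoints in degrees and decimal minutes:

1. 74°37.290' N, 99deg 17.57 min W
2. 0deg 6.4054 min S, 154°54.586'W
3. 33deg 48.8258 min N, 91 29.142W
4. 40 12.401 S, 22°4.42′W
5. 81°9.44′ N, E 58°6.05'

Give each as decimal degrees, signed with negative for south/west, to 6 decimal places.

1. 74.621500, -99.292833
2. -0.106757, -154.909767
3. 33.813763, -91.485700
4. -40.206683, -22.073667
5. 81.157333, 58.100833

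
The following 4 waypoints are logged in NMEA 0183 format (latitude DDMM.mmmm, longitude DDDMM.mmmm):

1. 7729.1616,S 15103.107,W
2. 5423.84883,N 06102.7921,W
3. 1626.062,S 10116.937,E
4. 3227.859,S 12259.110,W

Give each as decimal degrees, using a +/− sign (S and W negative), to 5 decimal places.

1. -77.48603, -151.05178
2. 54.39748, -61.04654
3. -16.43437, 101.28228
4. -32.46432, -122.98517

Point 1:
  φ: degrees = first 2 digits = 77, minutes = 29.1616; 77 + 29.1616/60 = 77.486027
  S → negative
  Lon: split at 3 digits → 151° and 3.107′; 151 + 3.107/60 = 151.051783
  W ⇒ negate
Point 2:
  Lat: split at 2 digits → 54° and 23.84883′; 54 + 23.84883/60 = 54.397481
  N → positive
  Lon: split at 3 digits → 061° and 2.7921′; 61 + 2.7921/60 = 61.046535
  W → negative
Point 3:
  Latitude: degrees = first 2 digits = 16, minutes = 26.062; 16 + 26.062/60 = 16.434367
  S ⇒ negate
  Longitude: degrees = first 3 digits = 101, minutes = 16.937; 101 + 16.937/60 = 101.282283
  E ⇒ keep positive
Point 4:
  φ: split at 2 digits → 32° and 27.859′; 32 + 27.859/60 = 32.464317
  hemisphere S, so the sign is −
  λ: degrees = first 3 digits = 122, minutes = 59.11; 122 + 59.11/60 = 122.985167
  hemisphere W, so the sign is −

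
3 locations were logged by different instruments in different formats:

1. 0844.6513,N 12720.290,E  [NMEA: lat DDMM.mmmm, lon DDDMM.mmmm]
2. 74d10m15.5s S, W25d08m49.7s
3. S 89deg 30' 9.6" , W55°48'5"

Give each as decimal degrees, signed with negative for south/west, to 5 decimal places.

Point 1:
  Latitude: degrees = first 2 digits = 8, minutes = 44.6513; 8 + 44.6513/60 = 8.744188
  N → positive
  Lon: split at 3 digits → 127° and 20.29′; 127 + 20.29/60 = 127.338167
  E ⇒ keep positive
Point 2:
  Lat: 10′ + 15.5″ = 10.25833′; 74 + 10.25833/60 = 74.170972
  S → negative
  Longitude: 25° + 8/60 + 49.7/3600 = 25 + 0.133333 + 0.013806 = 25.147139
  hemisphere W, so the sign is −
Point 3:
  Lat: 30′ + 9.6″ = 30.16000′; 89 + 30.16000/60 = 89.502667
  hemisphere S, so the sign is −
  Lon: 55 + 48/60 + 5/3600 = 55.801389
  W → negative

1. 8.74419, 127.33817
2. -74.17097, -25.14714
3. -89.50267, -55.80139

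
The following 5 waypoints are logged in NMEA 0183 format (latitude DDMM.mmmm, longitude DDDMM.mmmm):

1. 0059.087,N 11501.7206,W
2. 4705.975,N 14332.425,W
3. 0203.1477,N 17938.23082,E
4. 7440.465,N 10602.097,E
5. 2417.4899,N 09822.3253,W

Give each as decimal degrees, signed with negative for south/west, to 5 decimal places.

Point 1:
  Latitude: split at 2 digits → 00° and 59.087′; 0 + 59.087/60 = 0.984783
  N → positive
  λ: split at 3 digits → 115° and 1.7206′; 115 + 1.7206/60 = 115.028677
  W ⇒ negate
Point 2:
  φ: split at 2 digits → 47° and 5.975′; 47 + 5.975/60 = 47.099583
  N → positive
  Lon: degrees = first 3 digits = 143, minutes = 32.425; 143 + 32.425/60 = 143.540417
  W ⇒ negate
Point 3:
  Latitude: split at 2 digits → 02° and 3.1477′; 2 + 3.1477/60 = 2.052462
  N ⇒ keep positive
  Longitude: degrees = first 3 digits = 179, minutes = 38.23082; 179 + 38.23082/60 = 179.637180
  E ⇒ keep positive
Point 4:
  Lat: degrees = first 2 digits = 74, minutes = 40.465; 74 + 40.465/60 = 74.674417
  N ⇒ keep positive
  λ: degrees = first 3 digits = 106, minutes = 2.097; 106 + 2.097/60 = 106.034950
  E ⇒ keep positive
Point 5:
  φ: degrees = first 2 digits = 24, minutes = 17.4899; 24 + 17.4899/60 = 24.291498
  N → positive
  λ: degrees = first 3 digits = 98, minutes = 22.3253; 98 + 22.3253/60 = 98.372088
  W ⇒ negate

1. 0.98478, -115.02868
2. 47.09958, -143.54042
3. 2.05246, 179.63718
4. 74.67442, 106.03495
5. 24.29150, -98.37209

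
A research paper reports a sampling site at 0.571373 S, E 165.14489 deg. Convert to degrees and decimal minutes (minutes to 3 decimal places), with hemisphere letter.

Lat: fractional part 0.571373 → 34.28238 minutes
Lon: minutes = (165.144890 − 165) × 60 = 8.69340

0° 34.282′ S, 165° 8.693′ E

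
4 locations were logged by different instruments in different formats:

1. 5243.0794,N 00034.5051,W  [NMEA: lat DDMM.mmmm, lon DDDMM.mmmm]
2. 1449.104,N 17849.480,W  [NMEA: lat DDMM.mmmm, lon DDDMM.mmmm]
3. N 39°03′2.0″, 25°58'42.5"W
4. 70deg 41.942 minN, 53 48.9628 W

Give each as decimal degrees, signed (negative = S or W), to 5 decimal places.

1. 52.71799, -0.57509
2. 14.81840, -178.82467
3. 39.05056, -25.97847
4. 70.69903, -53.81605

Point 1:
  Lat: split at 2 digits → 52° and 43.0794′; 52 + 43.0794/60 = 52.717990
  N → positive
  Longitude: degrees = first 3 digits = 0, minutes = 34.5051; 0 + 34.5051/60 = 0.575085
  W → negative
Point 2:
  Latitude: degrees = first 2 digits = 14, minutes = 49.104; 14 + 49.104/60 = 14.818400
  N → positive
  Longitude: split at 3 digits → 178° and 49.48′; 178 + 49.48/60 = 178.824667
  W → negative
Point 3:
  Latitude: 39 + 3/60 + 2/3600 = 39.050556
  N → positive
  Longitude: 25° + 58/60 + 42.5/3600 = 25 + 0.966667 + 0.011806 = 25.978472
  W → negative
Point 4:
  φ: 70 + 41.942/60 = 70.699033
  N ⇒ keep positive
  Lon: 48.9628′ = 0.816047°; total 53.816047
  hemisphere W, so the sign is −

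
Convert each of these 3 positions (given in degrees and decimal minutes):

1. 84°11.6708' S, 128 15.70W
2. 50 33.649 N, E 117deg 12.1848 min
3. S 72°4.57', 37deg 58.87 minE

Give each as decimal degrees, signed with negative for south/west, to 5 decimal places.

1. -84.19451, -128.26167
2. 50.56082, 117.20308
3. -72.07617, 37.98117

Point 1:
  Lat: 84 + 11.6708/60 = 84.194513
  hemisphere S, so the sign is −
  λ: 128 + 15.7/60 = 128.261667
  W ⇒ negate
Point 2:
  Lat: 33.649′ = 0.560817°; total 50.560817
  N → positive
  λ: 117 + 12.1848/60 = 117.203080
  E → positive
Point 3:
  φ: 4.57′ = 0.076167°; total 72.076167
  S ⇒ negate
  λ: 37 + 58.87/60 = 37.981167
  E → positive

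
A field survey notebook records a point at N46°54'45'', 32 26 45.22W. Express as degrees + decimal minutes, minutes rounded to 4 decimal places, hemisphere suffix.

46° 54.7500′ N, 32° 26.7537′ W

Lat: 54 + 45/60 = 54.750000′
λ: seconds/60 = 0.75367; minutes = 26 + 0.75367 = 26.753667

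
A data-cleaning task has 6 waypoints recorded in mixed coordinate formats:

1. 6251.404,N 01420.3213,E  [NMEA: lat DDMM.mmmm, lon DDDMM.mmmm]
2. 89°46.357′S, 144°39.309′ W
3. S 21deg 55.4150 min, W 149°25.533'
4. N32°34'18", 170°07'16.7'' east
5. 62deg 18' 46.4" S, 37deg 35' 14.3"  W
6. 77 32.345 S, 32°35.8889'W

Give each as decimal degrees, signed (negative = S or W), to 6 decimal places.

1. 62.856733, 14.338688
2. -89.772617, -144.655150
3. -21.923583, -149.425550
4. 32.571667, 170.121306
5. -62.312889, -37.587306
6. -77.539083, -32.598148

Point 1:
  Latitude: split at 2 digits → 62° and 51.404′; 62 + 51.404/60 = 62.8567333
  N ⇒ keep positive
  λ: split at 3 digits → 014° and 20.3213′; 14 + 20.3213/60 = 14.3386883
  E → positive
Point 2:
  Latitude: 46.357′ = 0.772617°; total 89.7726167
  S ⇒ negate
  Longitude: 39.309′ = 0.655150°; total 144.6551500
  W ⇒ negate
Point 3:
  φ: 21 + 55.415/60 = 21.9235833
  S → negative
  λ: 25.533′ = 0.425550°; total 149.4255500
  W ⇒ negate
Point 4:
  Lat: 32 + 34/60 + 18/3600 = 32.5716667
  N ⇒ keep positive
  λ: 7′ + 16.7″ = 7.27833′; 170 + 7.27833/60 = 170.1213056
  E ⇒ keep positive
Point 5:
  Latitude: 62 + 18/60 + 46.4/3600 = 62.3128889
  hemisphere S, so the sign is −
  Lon: 37° + 35/60 + 14.3/3600 = 37 + 0.583333 + 0.003972 = 37.5873056
  W → negative
Point 6:
  φ: 77 + 32.345/60 = 77.5390833
  hemisphere S, so the sign is −
  Longitude: 35.8889′ = 0.598148°; total 32.5981483
  hemisphere W, so the sign is −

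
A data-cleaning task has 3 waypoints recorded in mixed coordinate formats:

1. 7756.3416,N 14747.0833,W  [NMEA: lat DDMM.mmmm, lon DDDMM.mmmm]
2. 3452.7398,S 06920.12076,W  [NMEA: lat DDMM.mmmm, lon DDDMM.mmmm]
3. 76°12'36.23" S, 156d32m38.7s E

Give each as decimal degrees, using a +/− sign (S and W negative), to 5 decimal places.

1. 77.93903, -147.78472
2. -34.87900, -69.33535
3. -76.21006, 156.54408

Point 1:
  Lat: degrees = first 2 digits = 77, minutes = 56.3416; 77 + 56.3416/60 = 77.939027
  N ⇒ keep positive
  Lon: degrees = first 3 digits = 147, minutes = 47.0833; 147 + 47.0833/60 = 147.784722
  hemisphere W, so the sign is −
Point 2:
  φ: degrees = first 2 digits = 34, minutes = 52.7398; 34 + 52.7398/60 = 34.878997
  S ⇒ negate
  Lon: split at 3 digits → 069° and 20.12076′; 69 + 20.12076/60 = 69.335346
  hemisphere W, so the sign is −
Point 3:
  Lat: 12′ + 36.23″ = 12.60383′; 76 + 12.60383/60 = 76.210064
  S ⇒ negate
  Longitude: 32′ + 38.7″ = 32.64500′; 156 + 32.64500/60 = 156.544083
  E ⇒ keep positive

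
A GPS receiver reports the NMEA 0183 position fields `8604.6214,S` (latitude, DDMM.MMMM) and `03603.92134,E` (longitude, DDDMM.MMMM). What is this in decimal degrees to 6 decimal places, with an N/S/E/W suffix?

86.077023° S, 36.065356° E

Latitude: degrees = first 2 digits = 86, minutes = 4.6214; 86 + 4.6214/60 = 86.0770233
λ: degrees = first 3 digits = 36, minutes = 3.92134; 36 + 3.92134/60 = 36.0653557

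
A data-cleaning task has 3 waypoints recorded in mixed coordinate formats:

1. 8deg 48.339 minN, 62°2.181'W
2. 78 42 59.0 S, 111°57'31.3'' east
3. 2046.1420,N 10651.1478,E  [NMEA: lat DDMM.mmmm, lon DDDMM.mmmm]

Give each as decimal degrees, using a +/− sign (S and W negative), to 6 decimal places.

1. 8.805650, -62.036350
2. -78.716389, 111.958694
3. 20.769033, 106.852463

Point 1:
  φ: 8 + 48.339/60 = 8.8056500
  N → positive
  Longitude: 2.181′ = 0.036350°; total 62.0363500
  W → negative
Point 2:
  φ: 78° + 42/60 + 59/3600 = 78 + 0.700000 + 0.016389 = 78.7163889
  S ⇒ negate
  Longitude: 111 + 57/60 + 31.3/3600 = 111.9586944
  E ⇒ keep positive
Point 3:
  φ: split at 2 digits → 20° and 46.142′; 20 + 46.142/60 = 20.7690333
  N → positive
  λ: split at 3 digits → 106° and 51.1478′; 106 + 51.1478/60 = 106.8524633
  E ⇒ keep positive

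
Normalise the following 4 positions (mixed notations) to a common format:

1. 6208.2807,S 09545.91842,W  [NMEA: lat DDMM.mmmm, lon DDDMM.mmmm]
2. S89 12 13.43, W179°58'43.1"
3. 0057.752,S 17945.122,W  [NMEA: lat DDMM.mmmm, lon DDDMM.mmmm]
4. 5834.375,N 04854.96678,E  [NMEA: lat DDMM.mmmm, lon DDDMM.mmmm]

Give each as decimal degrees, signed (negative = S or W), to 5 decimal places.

Point 1:
  φ: split at 2 digits → 62° and 8.2807′; 62 + 8.2807/60 = 62.138012
  S ⇒ negate
  Longitude: degrees = first 3 digits = 95, minutes = 45.91842; 95 + 45.91842/60 = 95.765307
  hemisphere W, so the sign is −
Point 2:
  φ: 12′ + 13.43″ = 12.22383′; 89 + 12.22383/60 = 89.203731
  hemisphere S, so the sign is −
  λ: 179 + 58/60 + 43.1/3600 = 179.978639
  W ⇒ negate
Point 3:
  Lat: degrees = first 2 digits = 0, minutes = 57.752; 0 + 57.752/60 = 0.962533
  S ⇒ negate
  Longitude: degrees = first 3 digits = 179, minutes = 45.122; 179 + 45.122/60 = 179.752033
  W → negative
Point 4:
  Latitude: degrees = first 2 digits = 58, minutes = 34.375; 58 + 34.375/60 = 58.572917
  N → positive
  Lon: split at 3 digits → 048° and 54.96678′; 48 + 54.96678/60 = 48.916113
  E ⇒ keep positive

1. -62.13801, -95.76531
2. -89.20373, -179.97864
3. -0.96253, -179.75203
4. 58.57292, 48.91611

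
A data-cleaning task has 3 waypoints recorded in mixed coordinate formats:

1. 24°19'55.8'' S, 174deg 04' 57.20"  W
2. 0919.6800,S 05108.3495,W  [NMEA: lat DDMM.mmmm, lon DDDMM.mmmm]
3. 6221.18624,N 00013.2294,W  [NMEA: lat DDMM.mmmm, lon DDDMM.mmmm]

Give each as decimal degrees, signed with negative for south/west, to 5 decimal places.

1. -24.33217, -174.08256
2. -9.32800, -51.13916
3. 62.35310, -0.22049

Point 1:
  Lat: 24 + 19/60 + 55.8/3600 = 24.332167
  hemisphere S, so the sign is −
  Lon: 4′ + 57.2″ = 4.95333′; 174 + 4.95333/60 = 174.082556
  W ⇒ negate
Point 2:
  φ: degrees = first 2 digits = 9, minutes = 19.68; 9 + 19.68/60 = 9.328000
  S → negative
  Lon: degrees = first 3 digits = 51, minutes = 8.3495; 51 + 8.3495/60 = 51.139158
  hemisphere W, so the sign is −
Point 3:
  φ: split at 2 digits → 62° and 21.18624′; 62 + 21.18624/60 = 62.353104
  N → positive
  λ: degrees = first 3 digits = 0, minutes = 13.2294; 0 + 13.2294/60 = 0.220490
  hemisphere W, so the sign is −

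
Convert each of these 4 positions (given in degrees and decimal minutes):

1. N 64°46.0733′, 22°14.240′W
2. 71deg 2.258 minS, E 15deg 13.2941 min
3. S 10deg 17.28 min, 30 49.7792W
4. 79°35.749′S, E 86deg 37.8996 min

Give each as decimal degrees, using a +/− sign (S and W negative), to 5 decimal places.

1. 64.76789, -22.23733
2. -71.03763, 15.22157
3. -10.28800, -30.82965
4. -79.59582, 86.63166

Point 1:
  φ: 46.0733′ = 0.767888°; total 64.767888
  N → positive
  λ: 22 + 14.24/60 = 22.237333
  W → negative
Point 2:
  Lat: 71 + 2.258/60 = 71.037633
  hemisphere S, so the sign is −
  λ: 13.2941′ = 0.221568°; total 15.221568
  E → positive
Point 3:
  Latitude: 17.28′ = 0.288000°; total 10.288000
  hemisphere S, so the sign is −
  λ: 49.7792′ = 0.829653°; total 30.829653
  W → negative
Point 4:
  Latitude: 79 + 35.749/60 = 79.595817
  S ⇒ negate
  Longitude: 37.8996′ = 0.631660°; total 86.631660
  E ⇒ keep positive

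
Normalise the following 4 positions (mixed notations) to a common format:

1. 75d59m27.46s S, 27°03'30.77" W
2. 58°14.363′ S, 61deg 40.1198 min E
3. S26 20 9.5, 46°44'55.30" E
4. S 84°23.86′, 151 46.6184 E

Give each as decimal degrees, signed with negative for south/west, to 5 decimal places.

Point 1:
  Lat: 59′ + 27.46″ = 59.45767′; 75 + 59.45767/60 = 75.990961
  S → negative
  Lon: 27 + 3/60 + 30.77/3600 = 27.058547
  W → negative
Point 2:
  φ: 14.363′ = 0.239383°; total 58.239383
  S ⇒ negate
  Lon: 61 + 40.1198/60 = 61.668663
  E ⇒ keep positive
Point 3:
  Lat: 26 + 20/60 + 9.5/3600 = 26.335972
  S ⇒ negate
  Lon: 46° + 44/60 + 55.3/3600 = 46 + 0.733333 + 0.015361 = 46.748694
  E → positive
Point 4:
  Latitude: 23.86′ = 0.397667°; total 84.397667
  hemisphere S, so the sign is −
  λ: 46.6184′ = 0.776973°; total 151.776973
  E → positive

1. -75.99096, -27.05855
2. -58.23938, 61.66866
3. -26.33597, 46.74869
4. -84.39767, 151.77697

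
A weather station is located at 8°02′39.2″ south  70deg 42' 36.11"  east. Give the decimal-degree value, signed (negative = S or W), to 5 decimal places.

Lat: 8° + 2/60 + 39.2/3600 = 8 + 0.033333 + 0.010889 = 8.044222
S → negative
λ: 70° + 42/60 + 36.11/3600 = 70 + 0.700000 + 0.010031 = 70.710031
E → positive

-8.04422, 70.71003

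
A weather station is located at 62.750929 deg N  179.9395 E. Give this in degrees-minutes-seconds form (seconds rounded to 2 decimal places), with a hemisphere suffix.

62°45′3.34″ N, 179°56′22.20″ E

φ: whole degrees 62; 45.05574′ → 45′ and 3.3444″
λ: whole degrees 179; 56.37000′ → 56′ and 22.2000″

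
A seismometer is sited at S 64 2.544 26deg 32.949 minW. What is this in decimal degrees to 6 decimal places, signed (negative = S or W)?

-64.042400, -26.549150

Lat: 2.544′ = 0.042400°; total 64.0424000
S ⇒ negate
Lon: 32.949′ = 0.549150°; total 26.5491500
W → negative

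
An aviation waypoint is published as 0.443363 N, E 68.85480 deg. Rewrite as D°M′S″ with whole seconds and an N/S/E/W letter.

0°26′36″ N, 68°51′17″ E

φ: 0.443363° → 26.60178′; 0.60178 × 60 = 36.11″
Lon: 0.854800° → 51.28800′; 0.28800 × 60 = 17.28″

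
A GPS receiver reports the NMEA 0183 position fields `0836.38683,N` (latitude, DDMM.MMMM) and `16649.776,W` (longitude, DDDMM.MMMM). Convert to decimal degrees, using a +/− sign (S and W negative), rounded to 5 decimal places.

8.60645, -166.82960

Latitude: degrees = first 2 digits = 8, minutes = 36.38683; 8 + 36.38683/60 = 8.606447
N ⇒ keep positive
Lon: split at 3 digits → 166° and 49.776′; 166 + 49.776/60 = 166.829600
W ⇒ negate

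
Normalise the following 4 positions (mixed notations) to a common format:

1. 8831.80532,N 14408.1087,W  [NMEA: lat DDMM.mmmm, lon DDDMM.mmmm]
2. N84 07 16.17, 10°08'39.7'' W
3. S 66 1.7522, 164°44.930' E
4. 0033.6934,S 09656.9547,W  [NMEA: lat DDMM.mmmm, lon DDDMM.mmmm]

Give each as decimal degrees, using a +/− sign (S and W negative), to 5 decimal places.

Point 1:
  Latitude: split at 2 digits → 88° and 31.80532′; 88 + 31.80532/60 = 88.530089
  N → positive
  Longitude: degrees = first 3 digits = 144, minutes = 8.1087; 144 + 8.1087/60 = 144.135145
  hemisphere W, so the sign is −
Point 2:
  φ: 7′ + 16.17″ = 7.26950′; 84 + 7.26950/60 = 84.121158
  N → positive
  Longitude: 10° + 8/60 + 39.7/3600 = 10 + 0.133333 + 0.011028 = 10.144361
  hemisphere W, so the sign is −
Point 3:
  Lat: 66 + 1.7522/60 = 66.029203
  S ⇒ negate
  Longitude: 164 + 44.93/60 = 164.748833
  E → positive
Point 4:
  Latitude: degrees = first 2 digits = 0, minutes = 33.6934; 0 + 33.6934/60 = 0.561557
  S ⇒ negate
  Longitude: degrees = first 3 digits = 96, minutes = 56.9547; 96 + 56.9547/60 = 96.949245
  hemisphere W, so the sign is −

1. 88.53009, -144.13515
2. 84.12116, -10.14436
3. -66.02920, 164.74883
4. -0.56156, -96.94925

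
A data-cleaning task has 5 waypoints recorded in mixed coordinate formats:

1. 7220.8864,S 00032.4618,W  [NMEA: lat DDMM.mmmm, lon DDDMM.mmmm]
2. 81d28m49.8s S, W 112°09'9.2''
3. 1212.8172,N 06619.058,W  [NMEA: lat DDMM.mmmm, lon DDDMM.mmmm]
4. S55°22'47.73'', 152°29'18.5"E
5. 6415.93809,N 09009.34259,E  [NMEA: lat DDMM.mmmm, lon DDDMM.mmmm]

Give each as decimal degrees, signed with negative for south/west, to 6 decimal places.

Point 1:
  Lat: degrees = first 2 digits = 72, minutes = 20.8864; 72 + 20.8864/60 = 72.3481067
  S → negative
  λ: split at 3 digits → 000° and 32.4618′; 0 + 32.4618/60 = 0.5410300
  W → negative
Point 2:
  φ: 81 + 28/60 + 49.8/3600 = 81.4805000
  hemisphere S, so the sign is −
  Lon: 9′ + 9.2″ = 9.15333′; 112 + 9.15333/60 = 112.1525556
  W ⇒ negate
Point 3:
  Latitude: split at 2 digits → 12° and 12.8172′; 12 + 12.8172/60 = 12.2136200
  N ⇒ keep positive
  Lon: degrees = first 3 digits = 66, minutes = 19.058; 66 + 19.058/60 = 66.3176333
  W → negative
Point 4:
  Latitude: 55 + 22/60 + 47.73/3600 = 55.3799250
  S ⇒ negate
  λ: 152 + 29/60 + 18.5/3600 = 152.4884722
  E ⇒ keep positive
Point 5:
  Lat: split at 2 digits → 64° and 15.93809′; 64 + 15.93809/60 = 64.2656348
  N ⇒ keep positive
  Lon: degrees = first 3 digits = 90, minutes = 9.34259; 90 + 9.34259/60 = 90.1557098
  E ⇒ keep positive

1. -72.348107, -0.541030
2. -81.480500, -112.152556
3. 12.213620, -66.317633
4. -55.379925, 152.488472
5. 64.265635, 90.155710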